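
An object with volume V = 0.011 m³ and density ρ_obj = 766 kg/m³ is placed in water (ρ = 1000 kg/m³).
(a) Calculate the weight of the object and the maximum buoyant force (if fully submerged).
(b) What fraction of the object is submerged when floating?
(a) W=rho_obj*g*V=766*9.81*0.011=82.7 N; F_B(max)=rho*g*V=1000*9.81*0.011=107.9 N
(b) Floating fraction=rho_obj/rho=766/1000=0.766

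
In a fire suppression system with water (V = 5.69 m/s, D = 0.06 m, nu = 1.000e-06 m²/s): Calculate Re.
Formula: Re = \frac{V D}{\nu}
Re = 5.69·0.06/1.000e-06 = 341400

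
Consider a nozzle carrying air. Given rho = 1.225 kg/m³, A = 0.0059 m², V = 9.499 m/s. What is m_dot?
Formula: \dot{m} = \rho A V
m_dot = 1.225·0.0059·9.499 = 0.06865 kg/s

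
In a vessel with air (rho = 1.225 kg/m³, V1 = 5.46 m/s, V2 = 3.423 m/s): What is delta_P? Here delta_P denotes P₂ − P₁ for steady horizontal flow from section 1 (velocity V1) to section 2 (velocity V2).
Formula: \Delta P = \frac{1}{2} \rho (V_1^2 - V_2^2)
delta_P = 0.5·1.225·(5.46² − 3.423²)/1000 = 0.01108 kPa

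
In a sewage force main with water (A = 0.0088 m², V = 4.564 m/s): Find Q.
Formula: Q = A V
Q = 0.0088·4.564·1000 = 40.16 L/s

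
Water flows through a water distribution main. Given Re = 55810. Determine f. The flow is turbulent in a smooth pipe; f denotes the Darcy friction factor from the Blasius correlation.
Formula: f = \frac{0.316}{Re^{0.25}}
f = 0.316/55810^0.25 = 0.02056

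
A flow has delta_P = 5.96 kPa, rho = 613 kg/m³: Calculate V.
Formula: V = \sqrt{\frac{2 \Delta P}{\rho}}
V = √(2·(5.96·1000)/613) = 4.41 m/s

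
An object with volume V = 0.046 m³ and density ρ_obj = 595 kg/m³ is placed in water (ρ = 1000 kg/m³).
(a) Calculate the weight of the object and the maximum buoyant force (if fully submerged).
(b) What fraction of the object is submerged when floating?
(a) W=rho_obj*g*V=595*9.81*0.046=268.5 N; F_B(max)=rho*g*V=1000*9.81*0.046=451.3 N
(b) Floating fraction=rho_obj/rho=595/1000=0.595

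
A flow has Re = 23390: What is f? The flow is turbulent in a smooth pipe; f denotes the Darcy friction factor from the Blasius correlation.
Formula: f = \frac{0.316}{Re^{0.25}}
f = 0.316/23390^0.25 = 0.02555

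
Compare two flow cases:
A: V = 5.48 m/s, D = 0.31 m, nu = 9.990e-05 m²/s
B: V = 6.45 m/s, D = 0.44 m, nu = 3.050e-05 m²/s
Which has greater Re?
Re(A) = 17005, Re(B) = 93049. Answer: B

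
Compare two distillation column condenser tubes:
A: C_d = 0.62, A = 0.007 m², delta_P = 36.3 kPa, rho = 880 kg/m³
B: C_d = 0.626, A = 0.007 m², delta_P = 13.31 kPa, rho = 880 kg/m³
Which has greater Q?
Q(A) = 39.42 L/s, Q(B) = 24.1 L/s. Answer: A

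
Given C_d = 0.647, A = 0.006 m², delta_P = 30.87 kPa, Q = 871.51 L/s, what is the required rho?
Formula: Q = C_d A \sqrt{\frac{2 \Delta P}{\rho}}
Substituting knowns: 871.51 = 0.647·0.006·√(2·(30.87·1000)/rho)·1000
Solving for rho: rho = 2·(30.87·1000)/((871.51/1000)/(0.647·0.006))² = 1.225 kg/m³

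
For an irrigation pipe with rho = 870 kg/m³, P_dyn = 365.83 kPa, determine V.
Formula: P_{dyn} = \frac{1}{2} \rho V^2
Substituting knowns: 365.83 = 0.5·870·V²/1000
Solving for V: V = √(2·(365.83·1000)/870) = 29 m/s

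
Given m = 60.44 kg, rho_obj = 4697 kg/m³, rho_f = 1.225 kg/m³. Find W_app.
Formula: W_{app} = mg\left(1 - \frac{\rho_f}{\rho_{obj}}\right)
W_app = 60.44·9.81·(1 − 1.225/4697) = 592.8 N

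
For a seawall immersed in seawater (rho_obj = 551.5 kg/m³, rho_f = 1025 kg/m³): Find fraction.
Formula: f_{sub} = \frac{\rho_{obj}}{\rho_f}
fraction = 551.5/1025 = 0.538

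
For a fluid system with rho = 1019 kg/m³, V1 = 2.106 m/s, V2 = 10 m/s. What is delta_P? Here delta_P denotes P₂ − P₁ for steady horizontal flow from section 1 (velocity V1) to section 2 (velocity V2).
Formula: \Delta P = \frac{1}{2} \rho (V_1^2 - V_2^2)
delta_P = 0.5·1019·(2.106² − 10²)/1000 = -48.69 kPa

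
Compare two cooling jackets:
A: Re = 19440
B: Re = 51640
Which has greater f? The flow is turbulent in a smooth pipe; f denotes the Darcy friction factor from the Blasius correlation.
f(A) = 0.02676, f(B) = 0.02096. Answer: A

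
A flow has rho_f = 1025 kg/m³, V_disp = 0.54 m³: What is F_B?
Formula: F_B = \rho_f g V_{disp}
F_B = 1025·9.81·0.54 = 5430 N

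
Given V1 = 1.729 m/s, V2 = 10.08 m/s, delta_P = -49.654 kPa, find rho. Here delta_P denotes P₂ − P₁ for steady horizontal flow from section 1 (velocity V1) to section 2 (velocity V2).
Formula: \Delta P = \frac{1}{2} \rho (V_1^2 - V_2^2)
Substituting knowns: -49.654 = 0.5·rho·(1.729² − 10.08²)/1000
Solving for rho: rho = 2·(-49.654·1000)/(1.729² − 10.08²) = 1007 kg/m³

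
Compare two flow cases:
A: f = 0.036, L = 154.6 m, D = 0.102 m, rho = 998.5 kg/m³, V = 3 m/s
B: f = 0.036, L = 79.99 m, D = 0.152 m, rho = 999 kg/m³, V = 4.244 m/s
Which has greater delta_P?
delta_P(A) = 245.2 kPa, delta_P(B) = 170.4 kPa. Answer: A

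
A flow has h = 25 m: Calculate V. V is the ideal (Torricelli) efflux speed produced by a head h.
Formula: V = \sqrt{2 g h}
V = √(2·9.81·25) = 22.15 m/s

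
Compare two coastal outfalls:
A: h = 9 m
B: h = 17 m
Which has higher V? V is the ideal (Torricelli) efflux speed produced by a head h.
V(A) = 13.29 m/s, V(B) = 18.26 m/s. Answer: B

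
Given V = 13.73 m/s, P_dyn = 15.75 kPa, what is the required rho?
Formula: P_{dyn} = \frac{1}{2} \rho V^2
Substituting knowns: 15.75 = 0.5·rho·13.73²/1000
Solving for rho: rho = 2·(15.75·1000)/13.73² = 167.1 kg/m³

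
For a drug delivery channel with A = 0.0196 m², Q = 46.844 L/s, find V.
Formula: Q = A V
Substituting knowns: 46.844 = 0.0196·V·1000
Solving for V: V = (46.844/1000)/0.0196 = 2.39 m/s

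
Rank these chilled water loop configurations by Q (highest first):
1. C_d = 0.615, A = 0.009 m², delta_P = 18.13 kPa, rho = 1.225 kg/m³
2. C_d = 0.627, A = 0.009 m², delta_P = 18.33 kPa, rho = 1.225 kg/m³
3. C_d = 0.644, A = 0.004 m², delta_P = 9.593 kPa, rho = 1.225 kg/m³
Case 1: Q = 952.3 L/s
Case 2: Q = 976.2 L/s
Case 3: Q = 322.4 L/s
Ranking (highest first): 2, 1, 3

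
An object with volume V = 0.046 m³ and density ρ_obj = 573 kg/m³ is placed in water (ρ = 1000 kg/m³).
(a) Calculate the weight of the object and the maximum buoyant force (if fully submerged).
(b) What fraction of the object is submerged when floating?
(a) W=rho_obj*g*V=573*9.81*0.046=258.6 N; F_B(max)=rho*g*V=1000*9.81*0.046=451.3 N
(b) Floating fraction=rho_obj/rho=573/1000=0.573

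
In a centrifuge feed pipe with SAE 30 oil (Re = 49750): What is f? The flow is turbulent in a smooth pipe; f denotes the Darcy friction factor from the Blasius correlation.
Formula: f = \frac{0.316}{Re^{0.25}}
f = 0.316/49750^0.25 = 0.02116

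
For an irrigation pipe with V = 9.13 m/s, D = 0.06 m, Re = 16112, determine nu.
Formula: Re = \frac{V D}{\nu}
Substituting knowns: 16112 = 9.13·0.06/nu
Solving for nu: nu = 9.13·0.06/16112 = 3.400e-05 m²/s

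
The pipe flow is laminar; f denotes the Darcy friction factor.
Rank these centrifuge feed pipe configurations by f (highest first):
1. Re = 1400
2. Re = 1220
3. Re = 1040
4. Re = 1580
Case 1: f = 0.04571
Case 2: f = 0.05246
Case 3: f = 0.06154
Case 4: f = 0.04051
Ranking (highest first): 3, 2, 1, 4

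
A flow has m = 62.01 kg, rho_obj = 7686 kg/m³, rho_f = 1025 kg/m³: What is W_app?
Formula: W_{app} = mg\left(1 - \frac{\rho_f}{\rho_{obj}}\right)
W_app = 62.01·9.81·(1 − 1025/7686) = 527.2 N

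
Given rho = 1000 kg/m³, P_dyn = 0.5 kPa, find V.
Formula: P_{dyn} = \frac{1}{2} \rho V^2
Substituting knowns: 0.5 = 0.5·1000·V²/1000
Solving for V: V = √(2·(0.5·1000)/1000) = 1 m/s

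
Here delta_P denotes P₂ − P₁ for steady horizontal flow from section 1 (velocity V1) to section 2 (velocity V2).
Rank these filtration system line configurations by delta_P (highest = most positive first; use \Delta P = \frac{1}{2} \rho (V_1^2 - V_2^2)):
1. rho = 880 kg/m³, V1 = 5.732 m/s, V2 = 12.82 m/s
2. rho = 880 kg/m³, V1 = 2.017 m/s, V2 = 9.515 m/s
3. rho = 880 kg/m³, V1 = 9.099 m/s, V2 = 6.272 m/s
Case 1: delta_P = -57.86 kPa
Case 2: delta_P = -38.05 kPa
Case 3: delta_P = 19.12 kPa
Ranking (highest first): 3, 2, 1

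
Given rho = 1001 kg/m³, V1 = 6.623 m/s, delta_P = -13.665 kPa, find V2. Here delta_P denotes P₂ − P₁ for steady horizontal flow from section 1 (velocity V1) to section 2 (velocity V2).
Formula: \Delta P = \frac{1}{2} \rho (V_1^2 - V_2^2)
Substituting knowns: -13.665 = 0.5·1001·(6.623² − V2²)/1000
Solving for V2: V2 = √(6.623² − 2·(-13.665·1000)/1001) = 8.436 m/s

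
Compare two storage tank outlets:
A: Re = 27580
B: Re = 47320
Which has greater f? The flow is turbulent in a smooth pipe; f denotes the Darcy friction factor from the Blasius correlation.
f(A) = 0.02452, f(B) = 0.02143. Answer: A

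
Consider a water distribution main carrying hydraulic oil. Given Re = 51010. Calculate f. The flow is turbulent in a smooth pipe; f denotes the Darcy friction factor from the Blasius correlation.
Formula: f = \frac{0.316}{Re^{0.25}}
f = 0.316/51010^0.25 = 0.02103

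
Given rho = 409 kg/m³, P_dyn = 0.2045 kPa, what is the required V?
Formula: P_{dyn} = \frac{1}{2} \rho V^2
Substituting knowns: 0.2045 = 0.5·409·V²/1000
Solving for V: V = √(2·(0.2045·1000)/409) = 1 m/s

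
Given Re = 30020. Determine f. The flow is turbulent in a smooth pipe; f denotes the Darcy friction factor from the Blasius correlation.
Formula: f = \frac{0.316}{Re^{0.25}}
f = 0.316/30020^0.25 = 0.02401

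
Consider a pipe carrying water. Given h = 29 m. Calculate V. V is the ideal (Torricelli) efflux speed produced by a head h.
Formula: V = \sqrt{2 g h}
V = √(2·9.81·29) = 23.85 m/s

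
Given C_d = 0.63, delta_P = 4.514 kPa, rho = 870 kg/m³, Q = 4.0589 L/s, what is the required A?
Formula: Q = C_d A \sqrt{\frac{2 \Delta P}{\rho}}
Substituting knowns: 4.0589 = 0.63·A·√(2·(4.514·1000)/870)·1000
Solving for A: A = (4.0589/1000)/(0.63·√(2·(4.514·1000)/870)) = 0.002 m²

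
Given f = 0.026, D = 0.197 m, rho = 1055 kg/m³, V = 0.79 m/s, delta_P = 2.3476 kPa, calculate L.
Formula: \Delta P = f \frac{L}{D} \frac{\rho V^2}{2}
Substituting knowns: 2.3476 = 0.026·(L/0.197)·0.5·1055·0.79²/1000
Solving for L: L = (2.3476·1000)·0.197/(0.026·0.5·1055·0.79²) = 54.03 m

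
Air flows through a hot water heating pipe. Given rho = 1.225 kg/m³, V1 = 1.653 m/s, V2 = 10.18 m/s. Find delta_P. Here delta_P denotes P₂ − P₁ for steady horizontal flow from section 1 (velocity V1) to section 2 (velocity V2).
Formula: \Delta P = \frac{1}{2} \rho (V_1^2 - V_2^2)
delta_P = 0.5·1.225·(1.653² − 10.18²)/1000 = -0.0618 kPa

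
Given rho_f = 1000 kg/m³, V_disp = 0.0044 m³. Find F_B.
Formula: F_B = \rho_f g V_{disp}
F_B = 1000·9.81·0.0044 = 43.16 N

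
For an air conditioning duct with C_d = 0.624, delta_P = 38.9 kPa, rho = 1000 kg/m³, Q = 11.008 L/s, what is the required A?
Formula: Q = C_d A \sqrt{\frac{2 \Delta P}{\rho}}
Substituting knowns: 11.008 = 0.624·A·√(2·(38.9·1000)/1000)·1000
Solving for A: A = (11.008/1000)/(0.624·√(2·(38.9·1000)/1000)) = 0.002 m²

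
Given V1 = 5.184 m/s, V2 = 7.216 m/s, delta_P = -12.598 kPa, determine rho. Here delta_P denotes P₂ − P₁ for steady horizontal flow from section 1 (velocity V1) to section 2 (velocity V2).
Formula: \Delta P = \frac{1}{2} \rho (V_1^2 - V_2^2)
Substituting knowns: -12.598 = 0.5·rho·(5.184² − 7.216²)/1000
Solving for rho: rho = 2·(-12.598·1000)/(5.184² − 7.216²) = 1000 kg/m³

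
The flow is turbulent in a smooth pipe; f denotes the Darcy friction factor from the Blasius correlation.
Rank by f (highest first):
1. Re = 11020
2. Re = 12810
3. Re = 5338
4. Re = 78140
Case 1: f = 0.03084
Case 2: f = 0.0297
Case 3: f = 0.03697
Case 4: f = 0.0189
Ranking (highest first): 3, 1, 2, 4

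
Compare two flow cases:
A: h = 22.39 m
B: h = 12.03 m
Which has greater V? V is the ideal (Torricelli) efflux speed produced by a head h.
V(A) = 20.96 m/s, V(B) = 15.36 m/s. Answer: A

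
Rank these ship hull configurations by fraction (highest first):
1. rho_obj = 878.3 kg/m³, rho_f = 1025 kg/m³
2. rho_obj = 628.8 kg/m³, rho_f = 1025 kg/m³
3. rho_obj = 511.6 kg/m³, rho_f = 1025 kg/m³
Case 1: fraction = 0.8569
Case 2: fraction = 0.6135
Case 3: fraction = 0.4991
Ranking (highest first): 1, 2, 3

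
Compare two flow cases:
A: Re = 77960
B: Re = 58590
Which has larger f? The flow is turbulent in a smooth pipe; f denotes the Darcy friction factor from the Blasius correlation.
f(A) = 0.01891, f(B) = 0.02031. Answer: B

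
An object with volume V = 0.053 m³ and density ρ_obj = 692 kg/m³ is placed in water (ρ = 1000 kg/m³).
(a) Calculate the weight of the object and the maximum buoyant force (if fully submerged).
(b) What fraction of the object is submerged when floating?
(a) W=rho_obj*g*V=692*9.81*0.053=359.8 N; F_B(max)=rho*g*V=1000*9.81*0.053=519.9 N
(b) Floating fraction=rho_obj/rho=692/1000=0.692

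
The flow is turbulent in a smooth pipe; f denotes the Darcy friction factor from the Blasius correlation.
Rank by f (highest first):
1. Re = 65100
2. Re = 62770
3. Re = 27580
Case 1: f = 0.01978
Case 2: f = 0.01996
Case 3: f = 0.02452
Ranking (highest first): 3, 2, 1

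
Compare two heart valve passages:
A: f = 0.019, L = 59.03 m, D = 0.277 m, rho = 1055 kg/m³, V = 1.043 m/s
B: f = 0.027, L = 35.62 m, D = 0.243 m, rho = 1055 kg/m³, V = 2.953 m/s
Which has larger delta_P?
delta_P(A) = 2.323 kPa, delta_P(B) = 18.21 kPa. Answer: B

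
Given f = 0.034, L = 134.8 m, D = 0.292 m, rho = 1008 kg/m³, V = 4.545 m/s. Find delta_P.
Formula: \Delta P = f \frac{L}{D} \frac{\rho V^2}{2}
delta_P = 0.034·(134.8/0.292)·0.5·1008·4.545²/1000 = 163.4 kPa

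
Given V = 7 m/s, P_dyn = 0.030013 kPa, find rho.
Formula: P_{dyn} = \frac{1}{2} \rho V^2
Substituting knowns: 0.030013 = 0.5·rho·7²/1000
Solving for rho: rho = 2·(0.030013·1000)/7² = 1.225 kg/m³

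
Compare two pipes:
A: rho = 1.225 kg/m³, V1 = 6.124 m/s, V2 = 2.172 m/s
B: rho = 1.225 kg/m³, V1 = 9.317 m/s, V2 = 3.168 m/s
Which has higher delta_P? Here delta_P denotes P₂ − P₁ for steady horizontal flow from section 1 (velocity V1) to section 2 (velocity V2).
delta_P(A) = 0.02008 kPa, delta_P(B) = 0.04702 kPa. Answer: B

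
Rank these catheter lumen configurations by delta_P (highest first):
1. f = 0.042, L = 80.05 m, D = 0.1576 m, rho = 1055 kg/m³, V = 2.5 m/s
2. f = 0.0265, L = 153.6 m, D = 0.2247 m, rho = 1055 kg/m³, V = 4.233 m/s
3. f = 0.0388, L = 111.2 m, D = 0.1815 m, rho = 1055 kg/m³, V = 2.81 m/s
Case 1: delta_P = 70.33 kPa
Case 2: delta_P = 171.2 kPa
Case 3: delta_P = 99.01 kPa
Ranking (highest first): 2, 3, 1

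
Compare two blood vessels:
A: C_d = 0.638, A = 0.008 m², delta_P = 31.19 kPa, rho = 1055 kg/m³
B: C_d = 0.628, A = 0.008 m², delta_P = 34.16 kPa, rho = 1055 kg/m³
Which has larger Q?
Q(A) = 39.25 L/s, Q(B) = 40.43 L/s. Answer: B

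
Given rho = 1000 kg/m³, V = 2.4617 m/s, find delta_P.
Formula: V = \sqrt{\frac{2 \Delta P}{\rho}}
Substituting knowns: 2.4617 = √(2·(delta_P·1000)/1000)
Solving for delta_P: delta_P = 2.4617²·1000/2/1000 = 3.03 kPa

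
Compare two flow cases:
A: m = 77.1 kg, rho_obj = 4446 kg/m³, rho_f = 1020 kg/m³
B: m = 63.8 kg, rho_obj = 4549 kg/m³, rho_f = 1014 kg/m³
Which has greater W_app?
W_app(A) = 582.8 N, W_app(B) = 486.4 N. Answer: A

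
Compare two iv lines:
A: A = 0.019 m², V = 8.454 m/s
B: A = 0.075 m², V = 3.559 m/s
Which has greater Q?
Q(A) = 160.6 L/s, Q(B) = 266.9 L/s. Answer: B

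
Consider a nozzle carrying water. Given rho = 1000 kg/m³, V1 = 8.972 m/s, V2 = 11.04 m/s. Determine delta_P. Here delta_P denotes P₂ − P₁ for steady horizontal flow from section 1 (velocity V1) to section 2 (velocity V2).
Formula: \Delta P = \frac{1}{2} \rho (V_1^2 - V_2^2)
delta_P = 0.5·1000·(8.972² − 11.04²)/1000 = -20.69 kPa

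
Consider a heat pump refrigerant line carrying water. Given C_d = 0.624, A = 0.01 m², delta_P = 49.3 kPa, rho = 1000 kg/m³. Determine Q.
Formula: Q = C_d A \sqrt{\frac{2 \Delta P}{\rho}}
Q = 0.624·0.01·√(2·(49.3·1000)/1000)·1000 = 61.96 L/s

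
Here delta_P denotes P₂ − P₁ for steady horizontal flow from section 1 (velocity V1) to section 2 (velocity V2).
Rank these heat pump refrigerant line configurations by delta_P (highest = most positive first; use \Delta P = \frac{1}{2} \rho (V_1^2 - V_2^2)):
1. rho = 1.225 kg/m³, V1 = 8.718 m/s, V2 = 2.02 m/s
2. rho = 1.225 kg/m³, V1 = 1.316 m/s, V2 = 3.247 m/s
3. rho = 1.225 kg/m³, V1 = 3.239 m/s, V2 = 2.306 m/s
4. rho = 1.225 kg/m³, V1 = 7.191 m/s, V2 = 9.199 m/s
Case 1: delta_P = 0.04405 kPa
Case 2: delta_P = -0.005397 kPa
Case 3: delta_P = 0.003169 kPa
Case 4: delta_P = -0.02016 kPa
Ranking (highest first): 1, 3, 2, 4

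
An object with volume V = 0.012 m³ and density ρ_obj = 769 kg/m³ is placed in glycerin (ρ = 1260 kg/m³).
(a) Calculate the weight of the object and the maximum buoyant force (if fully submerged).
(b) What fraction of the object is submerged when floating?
(a) W=rho_obj*g*V=769*9.81*0.012=90.5 N; F_B(max)=rho*g*V=1260*9.81*0.012=148.3 N
(b) Floating fraction=rho_obj/rho=769/1260=0.610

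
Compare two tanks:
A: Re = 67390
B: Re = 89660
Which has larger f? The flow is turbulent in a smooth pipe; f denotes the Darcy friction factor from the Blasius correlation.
f(A) = 0.01961, f(B) = 0.01826. Answer: A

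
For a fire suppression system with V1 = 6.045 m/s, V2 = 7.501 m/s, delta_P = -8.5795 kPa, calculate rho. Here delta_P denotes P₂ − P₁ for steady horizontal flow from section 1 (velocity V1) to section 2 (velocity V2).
Formula: \Delta P = \frac{1}{2} \rho (V_1^2 - V_2^2)
Substituting knowns: -8.5795 = 0.5·rho·(6.045² − 7.501²)/1000
Solving for rho: rho = 2·(-8.5795·1000)/(6.045² − 7.501²) = 870 kg/m³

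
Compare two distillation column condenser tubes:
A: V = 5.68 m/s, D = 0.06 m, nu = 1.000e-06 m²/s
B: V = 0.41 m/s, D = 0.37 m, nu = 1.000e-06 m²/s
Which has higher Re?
Re(A) = 340800, Re(B) = 151700. Answer: A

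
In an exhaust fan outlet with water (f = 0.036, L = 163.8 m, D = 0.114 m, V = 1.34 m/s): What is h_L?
Formula: h_L = f \frac{L}{D} \frac{V^2}{2g}
h_L = 0.036·(163.8/0.114)·1.34²/(2·9.81) = 4.734 m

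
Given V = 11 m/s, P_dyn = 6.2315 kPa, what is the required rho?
Formula: P_{dyn} = \frac{1}{2} \rho V^2
Substituting knowns: 6.2315 = 0.5·rho·11²/1000
Solving for rho: rho = 2·(6.2315·1000)/11² = 103 kg/m³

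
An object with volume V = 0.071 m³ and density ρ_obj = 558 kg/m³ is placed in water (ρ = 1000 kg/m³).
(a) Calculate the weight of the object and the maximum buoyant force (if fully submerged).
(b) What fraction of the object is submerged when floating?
(a) W=rho_obj*g*V=558*9.81*0.071=388.7 N; F_B(max)=rho*g*V=1000*9.81*0.071=696.5 N
(b) Floating fraction=rho_obj/rho=558/1000=0.558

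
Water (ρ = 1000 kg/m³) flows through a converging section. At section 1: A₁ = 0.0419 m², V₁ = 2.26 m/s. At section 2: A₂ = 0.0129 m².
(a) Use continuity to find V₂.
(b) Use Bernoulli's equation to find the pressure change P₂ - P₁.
(a) Continuity: A₁V₁=A₂V₂ -> V₂=A₁V₁/A₂=0.0419*2.26/0.0129=7.34 m/s
(b) Bernoulli: P₂-P₁=0.5*rho*(V₁^2-V₂^2)/1000=0.5*1000*(2.26^2-7.34^2)/1000=-24.38 kPa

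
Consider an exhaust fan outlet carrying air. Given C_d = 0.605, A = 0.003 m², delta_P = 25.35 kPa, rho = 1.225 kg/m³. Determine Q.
Formula: Q = C_d A \sqrt{\frac{2 \Delta P}{\rho}}
Q = 0.605·0.003·√(2·(25.35·1000)/1.225)·1000 = 369.2 L/s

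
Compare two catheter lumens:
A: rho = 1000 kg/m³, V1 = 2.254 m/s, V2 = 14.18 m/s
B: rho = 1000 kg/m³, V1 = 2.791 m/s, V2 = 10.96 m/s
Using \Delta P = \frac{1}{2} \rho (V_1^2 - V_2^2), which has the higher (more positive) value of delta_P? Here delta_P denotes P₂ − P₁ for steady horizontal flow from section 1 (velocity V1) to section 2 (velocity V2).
delta_P(A) = -98 kPa, delta_P(B) = -56.17 kPa. Answer: B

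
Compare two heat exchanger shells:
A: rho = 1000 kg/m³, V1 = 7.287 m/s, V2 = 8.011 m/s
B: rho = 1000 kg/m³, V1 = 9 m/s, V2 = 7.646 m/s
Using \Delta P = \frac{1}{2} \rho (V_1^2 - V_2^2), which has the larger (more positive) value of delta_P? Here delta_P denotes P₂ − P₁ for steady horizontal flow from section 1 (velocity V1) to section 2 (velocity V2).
delta_P(A) = -5.538 kPa, delta_P(B) = 11.27 kPa. Answer: B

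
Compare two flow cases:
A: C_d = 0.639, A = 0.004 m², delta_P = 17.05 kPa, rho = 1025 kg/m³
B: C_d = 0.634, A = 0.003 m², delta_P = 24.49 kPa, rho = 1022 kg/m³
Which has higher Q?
Q(A) = 14.74 L/s, Q(B) = 13.17 L/s. Answer: A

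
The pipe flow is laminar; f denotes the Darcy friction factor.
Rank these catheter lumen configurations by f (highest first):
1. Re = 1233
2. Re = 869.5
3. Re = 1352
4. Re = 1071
Case 1: f = 0.05191
Case 2: f = 0.07361
Case 3: f = 0.04734
Case 4: f = 0.05976
Ranking (highest first): 2, 4, 1, 3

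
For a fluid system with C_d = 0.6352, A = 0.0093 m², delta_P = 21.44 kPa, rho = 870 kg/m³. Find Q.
Formula: Q = C_d A \sqrt{\frac{2 \Delta P}{\rho}}
Q = 0.6352·0.0093·√(2·(21.44·1000)/870)·1000 = 41.47 L/s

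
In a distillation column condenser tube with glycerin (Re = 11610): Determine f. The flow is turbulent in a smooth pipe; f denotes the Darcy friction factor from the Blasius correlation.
Formula: f = \frac{0.316}{Re^{0.25}}
f = 0.316/11610^0.25 = 0.03044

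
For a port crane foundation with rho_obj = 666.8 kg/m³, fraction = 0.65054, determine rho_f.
Formula: f_{sub} = \frac{\rho_{obj}}{\rho_f}
Substituting knowns: 0.65054 = 666.8/rho_f
Solving for rho_f: rho_f = 666.8/0.65054 = 1025 kg/m³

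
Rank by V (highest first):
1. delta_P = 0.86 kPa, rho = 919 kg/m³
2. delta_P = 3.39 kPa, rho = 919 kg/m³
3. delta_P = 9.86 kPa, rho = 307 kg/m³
Case 1: V = 1.368 m/s
Case 2: V = 2.716 m/s
Case 3: V = 8.015 m/s
Ranking (highest first): 3, 2, 1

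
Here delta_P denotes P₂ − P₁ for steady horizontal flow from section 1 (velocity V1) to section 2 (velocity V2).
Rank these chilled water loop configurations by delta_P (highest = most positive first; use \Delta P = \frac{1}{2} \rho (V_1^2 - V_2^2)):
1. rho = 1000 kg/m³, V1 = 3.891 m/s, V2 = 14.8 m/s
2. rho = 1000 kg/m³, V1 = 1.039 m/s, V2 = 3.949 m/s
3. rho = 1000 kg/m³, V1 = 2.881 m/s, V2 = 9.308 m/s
Case 1: delta_P = -102 kPa
Case 2: delta_P = -7.258 kPa
Case 3: delta_P = -39.17 kPa
Ranking (highest first): 2, 3, 1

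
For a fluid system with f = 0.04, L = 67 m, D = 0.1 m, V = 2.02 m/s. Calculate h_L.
Formula: h_L = f \frac{L}{D} \frac{V^2}{2g}
h_L = 0.04·(67/0.1)·2.02²/(2·9.81) = 5.574 m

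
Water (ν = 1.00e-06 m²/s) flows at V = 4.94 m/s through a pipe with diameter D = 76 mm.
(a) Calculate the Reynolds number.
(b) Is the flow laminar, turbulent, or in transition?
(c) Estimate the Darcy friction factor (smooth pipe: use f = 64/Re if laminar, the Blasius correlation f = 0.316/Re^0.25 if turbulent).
(a) Re = V·D/ν = 4.94·0.076/1.00e-06 = 375440
(b) Flow regime: turbulent (Re > 4000)
(c) Friction factor: f = 0.316/Re^0.25 = 0.316/375440^0.25 = 0.01277 (Blasius is strictly valid for Re ≲ 1e5; used here as the smooth-pipe estimate the problem specifies)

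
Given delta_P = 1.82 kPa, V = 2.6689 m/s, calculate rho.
Formula: V = \sqrt{\frac{2 \Delta P}{\rho}}
Substituting knowns: 2.6689 = √(2·(1.82·1000)/rho)
Solving for rho: rho = 2·(1.82·1000)/2.6689² = 511 kg/m³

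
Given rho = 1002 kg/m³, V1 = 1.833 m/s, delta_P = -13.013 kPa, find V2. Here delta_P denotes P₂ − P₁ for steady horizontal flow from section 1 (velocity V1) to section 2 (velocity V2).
Formula: \Delta P = \frac{1}{2} \rho (V_1^2 - V_2^2)
Substituting knowns: -13.013 = 0.5·1002·(1.833² − V2²)/1000
Solving for V2: V2 = √(1.833² − 2·(-13.013·1000)/1002) = 5.416 m/s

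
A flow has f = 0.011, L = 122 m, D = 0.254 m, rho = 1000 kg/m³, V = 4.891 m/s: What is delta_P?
Formula: \Delta P = f \frac{L}{D} \frac{\rho V^2}{2}
delta_P = 0.011·(122/0.254)·0.5·1000·4.891²/1000 = 63.2 kPa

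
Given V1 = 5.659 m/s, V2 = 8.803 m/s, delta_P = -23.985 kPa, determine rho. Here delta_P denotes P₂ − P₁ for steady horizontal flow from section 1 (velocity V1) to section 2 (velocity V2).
Formula: \Delta P = \frac{1}{2} \rho (V_1^2 - V_2^2)
Substituting knowns: -23.985 = 0.5·rho·(5.659² − 8.803²)/1000
Solving for rho: rho = 2·(-23.985·1000)/(5.659² − 8.803²) = 1055 kg/m³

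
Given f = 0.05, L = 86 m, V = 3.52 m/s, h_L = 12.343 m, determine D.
Formula: h_L = f \frac{L}{D} \frac{V^2}{2g}
Substituting knowns: 12.343 = 0.05·(86/D)·3.52²/(2·9.81)
Solving for D: D = 0.05·86·3.52²/(2·9.81·12.343) = 0.22 m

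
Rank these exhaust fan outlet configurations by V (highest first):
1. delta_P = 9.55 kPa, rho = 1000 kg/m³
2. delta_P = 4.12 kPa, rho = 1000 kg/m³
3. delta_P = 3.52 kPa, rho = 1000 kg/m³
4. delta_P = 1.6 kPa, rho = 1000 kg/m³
Case 1: V = 4.37 m/s
Case 2: V = 2.871 m/s
Case 3: V = 2.653 m/s
Case 4: V = 1.789 m/s
Ranking (highest first): 1, 2, 3, 4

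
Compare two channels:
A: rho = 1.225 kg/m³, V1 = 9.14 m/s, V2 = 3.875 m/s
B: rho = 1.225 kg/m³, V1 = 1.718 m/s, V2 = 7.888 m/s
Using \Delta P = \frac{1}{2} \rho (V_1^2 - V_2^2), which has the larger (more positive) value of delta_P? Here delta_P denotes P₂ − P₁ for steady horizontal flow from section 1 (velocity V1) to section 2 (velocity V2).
delta_P(A) = 0.04197 kPa, delta_P(B) = -0.0363 kPa. Answer: A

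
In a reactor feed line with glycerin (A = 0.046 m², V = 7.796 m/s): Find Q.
Formula: Q = A V
Q = 0.046·7.796·1000 = 358.6 L/s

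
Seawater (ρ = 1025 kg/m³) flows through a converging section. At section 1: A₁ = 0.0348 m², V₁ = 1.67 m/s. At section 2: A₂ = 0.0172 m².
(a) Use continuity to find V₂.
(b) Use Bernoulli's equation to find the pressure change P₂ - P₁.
(a) Continuity: A₁V₁=A₂V₂ -> V₂=A₁V₁/A₂=0.0348*1.67/0.0172=3.38 m/s
(b) Bernoulli: P₂-P₁=0.5*rho*(V₁^2-V₂^2)/1000=0.5*1025*(1.67^2-3.38^2)/1000=-4.426 kPa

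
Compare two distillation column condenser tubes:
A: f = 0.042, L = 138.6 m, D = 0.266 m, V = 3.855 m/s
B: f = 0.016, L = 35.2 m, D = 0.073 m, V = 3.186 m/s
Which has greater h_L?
h_L(A) = 16.58 m, h_L(B) = 3.991 m. Answer: A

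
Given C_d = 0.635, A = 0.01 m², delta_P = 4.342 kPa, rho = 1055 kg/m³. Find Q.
Formula: Q = C_d A \sqrt{\frac{2 \Delta P}{\rho}}
Q = 0.635·0.01·√(2·(4.342·1000)/1055)·1000 = 18.22 L/s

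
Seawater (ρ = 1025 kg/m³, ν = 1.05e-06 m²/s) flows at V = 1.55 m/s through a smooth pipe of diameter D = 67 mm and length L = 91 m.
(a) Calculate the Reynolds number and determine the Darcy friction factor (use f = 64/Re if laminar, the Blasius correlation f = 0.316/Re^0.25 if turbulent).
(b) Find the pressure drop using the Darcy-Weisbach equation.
(a) Re = V·D/ν = 1.55·0.067/1.05e-06 = 98905 → turbulent (Re > 4000); f = 0.316/Re^0.25 = 0.316/98905^0.25 = 0.017819
(b) Darcy-Weisbach: ΔP = f·(L/D)·½ρV²/1000 = 0.017819·(91/0.067)·½·1025·1.55²/1000 = 29.8 kPa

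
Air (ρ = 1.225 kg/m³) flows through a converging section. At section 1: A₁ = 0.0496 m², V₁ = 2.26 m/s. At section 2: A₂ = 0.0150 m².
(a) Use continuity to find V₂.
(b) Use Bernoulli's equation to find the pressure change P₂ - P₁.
(a) Continuity: A₁V₁=A₂V₂ -> V₂=A₁V₁/A₂=0.0496*2.26/0.0150=7.47 m/s
(b) Bernoulli: P₂-P₁=0.5*rho*(V₁^2-V₂^2)/1000=0.5*1.225*(2.26^2-7.47^2)/1000=-0.03105 kPa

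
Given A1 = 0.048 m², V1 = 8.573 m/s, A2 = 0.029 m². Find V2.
Formula: V_2 = \frac{A_1 V_1}{A_2}
V2 = 0.048·8.573/0.029 = 14.19 m/s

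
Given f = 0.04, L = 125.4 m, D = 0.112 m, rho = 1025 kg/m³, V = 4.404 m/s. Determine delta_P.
Formula: \Delta P = f \frac{L}{D} \frac{\rho V^2}{2}
delta_P = 0.04·(125.4/0.112)·0.5·1025·4.404²/1000 = 445.2 kPa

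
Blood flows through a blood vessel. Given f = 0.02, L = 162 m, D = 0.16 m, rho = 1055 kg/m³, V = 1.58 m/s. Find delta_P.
Formula: \Delta P = f \frac{L}{D} \frac{\rho V^2}{2}
delta_P = 0.02·(162/0.16)·0.5·1055·1.58²/1000 = 26.67 kPa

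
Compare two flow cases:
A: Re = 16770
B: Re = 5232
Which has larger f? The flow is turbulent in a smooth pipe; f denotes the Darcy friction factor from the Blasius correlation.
f(A) = 0.02777, f(B) = 0.03716. Answer: B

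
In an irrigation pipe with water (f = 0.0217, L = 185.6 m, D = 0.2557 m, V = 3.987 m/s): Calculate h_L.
Formula: h_L = f \frac{L}{D} \frac{V^2}{2g}
h_L = 0.0217·(185.6/0.2557)·3.987²/(2·9.81) = 12.76 m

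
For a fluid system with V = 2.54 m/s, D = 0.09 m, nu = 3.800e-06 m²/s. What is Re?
Formula: Re = \frac{V D}{\nu}
Re = 2.54·0.09/3.800e-06 = 60158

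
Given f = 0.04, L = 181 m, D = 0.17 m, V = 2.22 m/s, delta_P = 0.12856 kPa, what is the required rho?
Formula: \Delta P = f \frac{L}{D} \frac{\rho V^2}{2}
Substituting knowns: 0.12856 = 0.04·(181/0.17)·0.5·rho·2.22²/1000
Solving for rho: rho = (0.12856·1000)/(0.04·(181/0.17)·0.5·2.22²) = 1.225 kg/m³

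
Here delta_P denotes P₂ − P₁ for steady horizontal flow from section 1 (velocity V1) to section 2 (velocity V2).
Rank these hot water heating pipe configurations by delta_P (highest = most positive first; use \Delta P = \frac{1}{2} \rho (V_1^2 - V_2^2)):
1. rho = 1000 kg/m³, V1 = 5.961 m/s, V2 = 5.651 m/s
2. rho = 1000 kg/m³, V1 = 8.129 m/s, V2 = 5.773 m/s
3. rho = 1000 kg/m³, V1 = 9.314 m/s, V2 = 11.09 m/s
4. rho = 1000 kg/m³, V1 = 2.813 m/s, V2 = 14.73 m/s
Case 1: delta_P = 1.8 kPa
Case 2: delta_P = 16.38 kPa
Case 3: delta_P = -18.12 kPa
Case 4: delta_P = -104.5 kPa
Ranking (highest first): 2, 1, 3, 4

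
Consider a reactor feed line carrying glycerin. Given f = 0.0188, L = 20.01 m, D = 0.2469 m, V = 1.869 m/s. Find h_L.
Formula: h_L = f \frac{L}{D} \frac{V^2}{2g}
h_L = 0.0188·(20.01/0.2469)·1.869²/(2·9.81) = 0.2713 m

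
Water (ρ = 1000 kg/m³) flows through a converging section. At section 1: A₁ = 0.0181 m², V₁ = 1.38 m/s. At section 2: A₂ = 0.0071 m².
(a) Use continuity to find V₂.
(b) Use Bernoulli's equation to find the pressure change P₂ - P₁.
(a) Continuity: A₁V₁=A₂V₂ -> V₂=A₁V₁/A₂=0.0181*1.38/0.0071=3.52 m/s
(b) Bernoulli: P₂-P₁=0.5*rho*(V₁^2-V₂^2)/1000=0.5*1000*(1.38^2-3.52^2)/1000=-5.243 kPa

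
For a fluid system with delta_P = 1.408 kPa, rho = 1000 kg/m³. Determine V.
Formula: V = \sqrt{\frac{2 \Delta P}{\rho}}
V = √(2·(1.408·1000)/1000) = 1.678 m/s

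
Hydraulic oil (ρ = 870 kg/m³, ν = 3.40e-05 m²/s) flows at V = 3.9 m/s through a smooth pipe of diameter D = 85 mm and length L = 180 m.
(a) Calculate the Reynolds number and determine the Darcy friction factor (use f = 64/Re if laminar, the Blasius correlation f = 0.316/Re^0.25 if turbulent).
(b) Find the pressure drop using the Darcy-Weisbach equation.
(a) Re = V·D/ν = 3.9·0.085/3.40e-05 = 9750 → turbulent (Re > 4000); f = 0.316/Re^0.25 = 0.316/9750^0.25 = 0.031801
(b) Darcy-Weisbach: ΔP = f·(L/D)·½ρV²/1000 = 0.031801·(180/0.085)·½·870·3.9²/1000 = 445.6 kPa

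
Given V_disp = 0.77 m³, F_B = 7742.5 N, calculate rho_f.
Formula: F_B = \rho_f g V_{disp}
Substituting knowns: 7742.5 = rho_f·9.81·0.77
Solving for rho_f: rho_f = 7742.5/(9.81·0.77) = 1025 kg/m³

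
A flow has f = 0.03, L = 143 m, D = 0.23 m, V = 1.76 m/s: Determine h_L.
Formula: h_L = f \frac{L}{D} \frac{V^2}{2g}
h_L = 0.03·(143/0.23)·1.76²/(2·9.81) = 2.945 m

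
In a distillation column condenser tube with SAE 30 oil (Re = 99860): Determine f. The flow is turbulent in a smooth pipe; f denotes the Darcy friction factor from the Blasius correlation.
Formula: f = \frac{0.316}{Re^{0.25}}
f = 0.316/99860^0.25 = 0.01778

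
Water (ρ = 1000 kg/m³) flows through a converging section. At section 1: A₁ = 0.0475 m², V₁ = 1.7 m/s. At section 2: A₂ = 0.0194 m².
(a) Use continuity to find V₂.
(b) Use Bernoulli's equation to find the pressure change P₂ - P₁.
(a) Continuity: A₁V₁=A₂V₂ -> V₂=A₁V₁/A₂=0.0475*1.7/0.0194=4.16 m/s
(b) Bernoulli: P₂-P₁=0.5*rho*(V₁^2-V₂^2)/1000=0.5*1000*(1.7^2-4.16^2)/1000=-7.208 kPa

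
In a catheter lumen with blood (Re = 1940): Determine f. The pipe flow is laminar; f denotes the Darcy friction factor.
Formula: f = \frac{64}{Re}
f = 64/1940 = 0.03299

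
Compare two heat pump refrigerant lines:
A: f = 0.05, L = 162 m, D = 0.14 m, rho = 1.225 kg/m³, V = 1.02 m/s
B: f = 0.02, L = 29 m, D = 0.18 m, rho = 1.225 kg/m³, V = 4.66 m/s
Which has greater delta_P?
delta_P(A) = 0.03687 kPa, delta_P(B) = 0.04286 kPa. Answer: B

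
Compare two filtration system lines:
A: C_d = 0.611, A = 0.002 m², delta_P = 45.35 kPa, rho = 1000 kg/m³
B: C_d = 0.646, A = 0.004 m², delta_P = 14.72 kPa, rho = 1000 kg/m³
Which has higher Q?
Q(A) = 11.64 L/s, Q(B) = 14.02 L/s. Answer: B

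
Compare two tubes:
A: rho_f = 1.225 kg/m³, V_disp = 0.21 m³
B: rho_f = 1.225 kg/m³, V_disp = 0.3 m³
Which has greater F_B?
F_B(A) = 2.524 N, F_B(B) = 3.605 N. Answer: B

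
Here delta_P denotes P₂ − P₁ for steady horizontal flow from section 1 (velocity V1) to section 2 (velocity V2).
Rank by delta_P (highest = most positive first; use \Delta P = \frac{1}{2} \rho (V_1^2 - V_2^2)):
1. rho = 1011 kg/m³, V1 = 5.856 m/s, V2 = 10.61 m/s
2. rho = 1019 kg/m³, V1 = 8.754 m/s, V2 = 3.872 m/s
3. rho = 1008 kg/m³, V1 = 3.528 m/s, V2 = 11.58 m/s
Case 1: delta_P = -39.57 kPa
Case 2: delta_P = 31.41 kPa
Case 3: delta_P = -61.31 kPa
Ranking (highest first): 2, 1, 3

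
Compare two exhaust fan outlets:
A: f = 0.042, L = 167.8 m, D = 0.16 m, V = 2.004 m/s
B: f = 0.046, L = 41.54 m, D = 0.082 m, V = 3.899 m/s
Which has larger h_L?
h_L(A) = 9.016 m, h_L(B) = 18.06 m. Answer: B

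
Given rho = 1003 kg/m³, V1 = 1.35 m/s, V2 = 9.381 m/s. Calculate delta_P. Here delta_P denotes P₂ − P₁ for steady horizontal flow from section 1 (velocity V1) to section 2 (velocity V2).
Formula: \Delta P = \frac{1}{2} \rho (V_1^2 - V_2^2)
delta_P = 0.5·1003·(1.35² − 9.381²)/1000 = -43.22 kPa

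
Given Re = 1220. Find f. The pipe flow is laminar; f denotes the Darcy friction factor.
Formula: f = \frac{64}{Re}
f = 64/1220 = 0.05246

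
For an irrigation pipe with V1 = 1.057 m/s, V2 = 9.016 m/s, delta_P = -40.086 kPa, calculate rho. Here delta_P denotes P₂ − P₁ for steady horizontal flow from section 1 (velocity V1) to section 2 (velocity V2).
Formula: \Delta P = \frac{1}{2} \rho (V_1^2 - V_2^2)
Substituting knowns: -40.086 = 0.5·rho·(1.057² − 9.016²)/1000
Solving for rho: rho = 2·(-40.086·1000)/(1.057² − 9.016²) = 1000 kg/m³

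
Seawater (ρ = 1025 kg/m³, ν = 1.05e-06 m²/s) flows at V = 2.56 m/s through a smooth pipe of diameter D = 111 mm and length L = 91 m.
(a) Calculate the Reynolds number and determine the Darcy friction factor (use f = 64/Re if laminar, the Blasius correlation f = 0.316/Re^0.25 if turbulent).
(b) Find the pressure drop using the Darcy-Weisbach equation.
(a) Re = V·D/ν = 2.56·0.111/1.05e-06 = 270630 → turbulent (Re > 4000); f = 0.316/Re^0.25 = 0.316/270630^0.25 = 0.013855 (Blasius is strictly valid for Re ≲ 1e5; used here as the smooth-pipe estimate the problem specifies)
(b) Darcy-Weisbach: ΔP = f·(L/D)·½ρV²/1000 = 0.013855·(91/0.111)·½·1025·2.56²/1000 = 38.15 kPa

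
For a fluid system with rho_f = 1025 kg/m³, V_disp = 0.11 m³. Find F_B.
Formula: F_B = \rho_f g V_{disp}
F_B = 1025·9.81·0.11 = 1106 N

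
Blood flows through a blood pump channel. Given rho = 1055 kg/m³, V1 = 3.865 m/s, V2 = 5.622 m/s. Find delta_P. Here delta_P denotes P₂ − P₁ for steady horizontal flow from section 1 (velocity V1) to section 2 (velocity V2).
Formula: \Delta P = \frac{1}{2} \rho (V_1^2 - V_2^2)
delta_P = 0.5·1055·(3.865² − 5.622²)/1000 = -8.793 kPa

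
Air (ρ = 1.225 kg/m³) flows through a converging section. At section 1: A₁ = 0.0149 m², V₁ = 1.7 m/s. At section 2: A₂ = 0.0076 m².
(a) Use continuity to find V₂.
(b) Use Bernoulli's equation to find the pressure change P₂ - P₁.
(a) Continuity: A₁V₁=A₂V₂ -> V₂=A₁V₁/A₂=0.0149*1.7/0.0076=3.33 m/s
(b) Bernoulli: P₂-P₁=0.5*rho*(V₁^2-V₂^2)/1000=0.5*1.225*(1.7^2-3.33^2)/1000=-0.005022 kPa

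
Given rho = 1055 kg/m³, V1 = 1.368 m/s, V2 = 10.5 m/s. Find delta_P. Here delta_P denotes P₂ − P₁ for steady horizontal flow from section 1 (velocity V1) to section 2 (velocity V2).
Formula: \Delta P = \frac{1}{2} \rho (V_1^2 - V_2^2)
delta_P = 0.5·1055·(1.368² − 10.5²)/1000 = -57.17 kPa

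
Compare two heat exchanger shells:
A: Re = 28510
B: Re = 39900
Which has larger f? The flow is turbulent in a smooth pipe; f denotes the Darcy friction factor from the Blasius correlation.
f(A) = 0.02432, f(B) = 0.02236. Answer: A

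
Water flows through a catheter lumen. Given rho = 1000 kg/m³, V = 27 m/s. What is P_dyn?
Formula: P_{dyn} = \frac{1}{2} \rho V^2
P_dyn = 0.5·1000·27²/1000 = 364.5 kPa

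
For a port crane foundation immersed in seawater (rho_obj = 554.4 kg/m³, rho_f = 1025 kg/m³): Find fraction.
Formula: f_{sub} = \frac{\rho_{obj}}{\rho_f}
fraction = 554.4/1025 = 0.5409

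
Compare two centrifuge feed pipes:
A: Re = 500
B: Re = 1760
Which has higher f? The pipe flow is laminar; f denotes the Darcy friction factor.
f(A) = 0.128, f(B) = 0.03636. Answer: A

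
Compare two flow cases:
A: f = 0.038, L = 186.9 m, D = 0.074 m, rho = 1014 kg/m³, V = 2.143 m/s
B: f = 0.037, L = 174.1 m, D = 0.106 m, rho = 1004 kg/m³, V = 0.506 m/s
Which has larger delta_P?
delta_P(A) = 223.5 kPa, delta_P(B) = 7.811 kPa. Answer: A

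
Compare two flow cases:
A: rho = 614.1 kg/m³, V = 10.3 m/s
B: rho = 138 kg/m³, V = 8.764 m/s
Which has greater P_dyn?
P_dyn(A) = 32.57 kPa, P_dyn(B) = 5.3 kPa. Answer: A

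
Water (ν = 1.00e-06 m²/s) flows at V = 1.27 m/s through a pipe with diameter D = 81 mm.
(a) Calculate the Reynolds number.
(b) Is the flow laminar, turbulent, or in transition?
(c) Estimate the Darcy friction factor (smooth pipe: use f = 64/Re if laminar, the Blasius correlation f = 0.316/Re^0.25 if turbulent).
(a) Re = V·D/ν = 1.27·0.081/1.00e-06 = 102870
(b) Flow regime: turbulent (Re > 4000)
(c) Friction factor: f = 0.316/Re^0.25 = 0.316/102870^0.25 = 0.01764 (Blasius is strictly valid for Re ≲ 1e5; used here as the smooth-pipe estimate the problem specifies)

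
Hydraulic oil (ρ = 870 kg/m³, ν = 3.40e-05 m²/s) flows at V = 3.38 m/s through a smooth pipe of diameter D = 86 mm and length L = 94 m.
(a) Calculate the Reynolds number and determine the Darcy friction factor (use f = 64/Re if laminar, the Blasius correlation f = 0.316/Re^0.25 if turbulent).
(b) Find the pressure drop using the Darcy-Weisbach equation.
(a) Re = V·D/ν = 3.38·0.086/3.40e-05 = 8549.4 → turbulent (Re > 4000); f = 0.316/Re^0.25 = 0.316/8549.4^0.25 = 0.032863
(b) Darcy-Weisbach: ΔP = f·(L/D)·½ρV²/1000 = 0.032863·(94/0.086)·½·870·3.38²/1000 = 178.5 kPa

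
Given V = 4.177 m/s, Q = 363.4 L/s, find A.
Formula: Q = A V
Substituting knowns: 363.4 = A·4.177·1000
Solving for A: A = (363.4/1000)/4.177 = 0.087 m²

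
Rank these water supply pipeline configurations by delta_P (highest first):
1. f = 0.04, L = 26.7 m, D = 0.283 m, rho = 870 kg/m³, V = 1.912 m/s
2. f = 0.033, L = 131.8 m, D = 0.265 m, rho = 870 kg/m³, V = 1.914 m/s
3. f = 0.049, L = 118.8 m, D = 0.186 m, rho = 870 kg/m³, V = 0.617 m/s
Case 1: delta_P = 6.001 kPa
Case 2: delta_P = 26.16 kPa
Case 3: delta_P = 5.183 kPa
Ranking (highest first): 2, 1, 3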